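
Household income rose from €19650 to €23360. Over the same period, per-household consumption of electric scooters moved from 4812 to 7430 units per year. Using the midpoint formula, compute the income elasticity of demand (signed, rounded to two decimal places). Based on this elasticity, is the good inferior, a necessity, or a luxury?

2.48; luxury

%ΔQ = (7430 − 4812)/[( 4812 + 7430)/2] = 2618/6121 = 0.427707…
%ΔIncome = (23360 − 19650)/[( 19650 + 23360)/2] = 3710/21505 = 0.172518…
E_income = (2618/6121) / (3710/21505) = 2.4792…
E_income > 1 ⇒ normal good, luxury.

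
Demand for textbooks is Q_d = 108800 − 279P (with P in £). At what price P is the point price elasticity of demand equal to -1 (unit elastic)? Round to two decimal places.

194.98

Ed = −279P/(108800 − 279P). Set this equal to -1:
279P = 1·(108800 − 279P) ⇒ 279P(1 + 1) = 1·108800
P = 1·108800 / (279·2) = 194.9820…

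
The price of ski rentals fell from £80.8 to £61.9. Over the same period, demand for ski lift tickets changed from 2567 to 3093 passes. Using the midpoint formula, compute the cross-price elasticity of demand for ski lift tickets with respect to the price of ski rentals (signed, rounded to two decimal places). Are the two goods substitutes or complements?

-0.70; complements

%ΔQ_{ski lift tickets} = (3093 − 2567)/avg = 526/2830 = 0.185865…
%ΔP_{ski rentals} = (61.9 − 80.8)/avg = -18.9/71.35 = -0.264891…
E_cross = (526/2830) / (-18.9/71.35) = -0.7016…
E_cross < 0 ⇒ the goods are complements.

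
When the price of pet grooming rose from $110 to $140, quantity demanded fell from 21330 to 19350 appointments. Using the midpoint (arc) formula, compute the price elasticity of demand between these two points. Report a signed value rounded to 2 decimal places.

-0.41

%ΔQ = (19350 − 21330) / [(21330 + 19350)/2] = -1980/20340 = -0.097345…
%ΔP = (140 − 110) / [(110 + 140)/2] = 30/125 = 0.24
Arc Ed = %ΔQ / %ΔP = (-1980/20340) / (30/125) = -0.4056…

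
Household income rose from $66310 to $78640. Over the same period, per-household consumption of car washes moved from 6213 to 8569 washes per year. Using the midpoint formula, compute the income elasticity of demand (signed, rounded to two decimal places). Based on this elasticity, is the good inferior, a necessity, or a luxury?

%ΔQ = (8569 − 6213)/[( 6213 + 8569)/2] = 2356/7391 = 0.318766…
%ΔIncome = (78640 − 66310)/[( 66310 + 78640)/2] = 12330/72475 = 0.170127…
E_income = (2356/7391) / (12330/72475) = 1.8736…
E_income > 1 ⇒ normal good, luxury.

1.87; luxury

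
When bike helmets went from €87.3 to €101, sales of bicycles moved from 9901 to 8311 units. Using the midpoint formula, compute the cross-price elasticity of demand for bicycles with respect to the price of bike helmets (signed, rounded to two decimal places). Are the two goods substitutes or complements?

-1.20; complements

%ΔQ_{bicycles} = (8311 − 9901)/avg = -1590/9106 = -0.174610…
%ΔP_{bike helmets} = (101 − 87.3)/avg = 13.7/94.15 = 0.145512…
E_cross = (-1590/9106) / (13.7/94.15) = -1.1999…
E_cross < 0 ⇒ the goods are complements.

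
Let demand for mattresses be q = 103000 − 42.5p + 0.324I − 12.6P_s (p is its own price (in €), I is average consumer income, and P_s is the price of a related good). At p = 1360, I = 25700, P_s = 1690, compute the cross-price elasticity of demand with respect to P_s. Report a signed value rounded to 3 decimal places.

-0.661

At the given values, q = 103000 − 42.5(1360) + 0.324(25700) − 12.6(1690) = 32232.8.
∂q/∂P_s = -12.6.
E = (-12.6) × (1690/32232.8) = -0.66063…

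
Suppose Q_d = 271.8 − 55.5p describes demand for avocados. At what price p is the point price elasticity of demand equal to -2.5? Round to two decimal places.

3.50

Ed = −55.5p/(271.8 − 55.5p). Set this equal to -2.5:
55.5p = 2.5·(271.8 − 55.5p) ⇒ 55.5p(1 + 2.5) = 2.5·271.8
p = 2.5·271.8 / (55.5·3.5) = 3.4980…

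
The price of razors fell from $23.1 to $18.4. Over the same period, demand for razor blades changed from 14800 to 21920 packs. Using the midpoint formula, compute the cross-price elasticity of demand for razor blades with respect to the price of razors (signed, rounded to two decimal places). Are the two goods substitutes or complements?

-1.71; complements

%ΔQ_{razor blades} = (21920 − 14800)/avg = 7120/18360 = 0.387799…
%ΔP_{razors} = (18.4 − 23.1)/avg = -4.7/20.75 = -0.226506…
E_cross = (7120/18360) / (-4.7/20.75) = -1.7120…
E_cross < 0 ⇒ the goods are complements.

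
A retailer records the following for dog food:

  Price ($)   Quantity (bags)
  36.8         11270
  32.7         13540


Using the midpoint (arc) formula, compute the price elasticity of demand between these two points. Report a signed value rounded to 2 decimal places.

-1.55

%ΔQ = (13540 − 11270) / [(11270 + 13540)/2] = 2270/12405 = 0.182990…
%ΔP = (32.7 − 36.8) / [(36.8 + 32.7)/2] = -4.1/34.75 = -0.117985…
Arc Ed = %ΔQ / %ΔP = (2270/12405) / (-4.1/34.75) = -1.5509…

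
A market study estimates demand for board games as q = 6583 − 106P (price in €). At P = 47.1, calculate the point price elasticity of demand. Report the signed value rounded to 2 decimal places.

-3.14

dq/dP = −106. At P = 47.1, q = 6583 − 106(47.1) = 1590.4.
Ed = (dq/dP)·(P/q) = −106 × (47.1/1590.4) = -3.1392…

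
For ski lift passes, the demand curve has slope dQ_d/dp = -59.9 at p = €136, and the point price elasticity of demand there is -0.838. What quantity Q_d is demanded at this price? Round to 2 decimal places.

9721.24

Ed = (dQ_d/dp)·(p/Q_d) ⇒ Q_d = (dQ_d/dp)·p/Ed = (-59.9)·136/(-0.838) = 9721.2410…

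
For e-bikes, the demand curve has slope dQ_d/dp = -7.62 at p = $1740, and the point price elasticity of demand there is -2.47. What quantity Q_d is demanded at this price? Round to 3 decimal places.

5367.935

Ed = (dQ_d/dp)·(p/Q_d) ⇒ Q_d = (dQ_d/dp)·p/Ed = (-7.62)·1740/(-2.47) = 5367.93522…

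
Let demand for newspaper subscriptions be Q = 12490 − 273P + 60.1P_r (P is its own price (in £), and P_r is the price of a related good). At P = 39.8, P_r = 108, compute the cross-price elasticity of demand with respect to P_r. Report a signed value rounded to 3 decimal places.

At the given values, Q = 12490 − 273(39.8) + 60.1(108) = 8115.4.
∂Q/∂P_r = 60.1.
E = (60.1) × (108/8115.4) = 0.79981…

0.800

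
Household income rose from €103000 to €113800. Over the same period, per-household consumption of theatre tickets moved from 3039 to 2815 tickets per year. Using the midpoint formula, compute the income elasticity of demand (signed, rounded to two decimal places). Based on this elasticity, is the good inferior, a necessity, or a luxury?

%ΔQ = (2815 − 3039)/[( 3039 + 2815)/2] = -224/2927 = -0.076528…
%ΔIncome = (113800 − 103000)/[( 103000 + 113800)/2] = 10800/108400 = 0.099630…
E_income = (-224/2927) / (10800/108400) = -0.7681…
E_income < 0 ⇒ inferior good.

-0.77; inferior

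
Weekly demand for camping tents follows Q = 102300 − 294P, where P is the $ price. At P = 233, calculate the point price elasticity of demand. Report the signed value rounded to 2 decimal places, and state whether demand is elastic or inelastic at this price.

-2.03; elastic

dQ/dP = −294. At P = 233, Q = 102300 − 294(233) = 33798.
Ed = (dQ/dP)·(P/Q) = −294 × (233/33798) = -2.0268…
|Ed| = 2.03 > 1, so demand is elastic.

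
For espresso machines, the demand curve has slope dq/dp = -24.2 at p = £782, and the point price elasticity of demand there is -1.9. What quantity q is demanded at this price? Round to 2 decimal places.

9960.21

Ed = (dq/dp)·(p/q) ⇒ q = (dq/dp)·p/Ed = (-24.2)·782/(-1.9) = 9960.2105…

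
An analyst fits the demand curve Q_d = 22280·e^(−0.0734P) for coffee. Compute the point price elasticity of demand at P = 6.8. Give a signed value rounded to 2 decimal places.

-0.50

dQ_d/dP = −0.0734·Q_d = -992.764. At P = 6.8, Q_d = 13525.4.
Ed = (dQ_d/dP)·(P/Q_d) = (-992.764) × (6.8/13525.4) = -0.4991…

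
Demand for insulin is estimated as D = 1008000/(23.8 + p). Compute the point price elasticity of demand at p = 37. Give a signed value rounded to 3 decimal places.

dD/dp = −1008000/(23.8 + p)² = -272.68. At p = 37, D = 16578.9.
Ed = (dD/dp)·(p/D) = (-272.68) × (37/16578.9) = -0.60855…

-0.609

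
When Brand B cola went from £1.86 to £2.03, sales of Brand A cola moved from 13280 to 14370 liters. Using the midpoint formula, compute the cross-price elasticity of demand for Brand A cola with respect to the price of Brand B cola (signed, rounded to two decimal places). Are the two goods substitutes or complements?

0.90; substitutes

%ΔQ_{Brand A cola} = (14370 − 13280)/avg = 1090/13825 = 0.078842…
%ΔP_{Brand B cola} = (2.03 − 1.86)/avg = 0.17/1.945 = 0.087403…
E_cross = (1090/13825) / (0.17/1.945) = 0.9020…
E_cross > 0 ⇒ the goods are substitutes.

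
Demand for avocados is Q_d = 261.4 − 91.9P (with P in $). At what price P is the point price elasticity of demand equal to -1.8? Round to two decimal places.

Ed = −91.9P/(261.4 − 91.9P). Set this equal to -1.8:
91.9P = 1.8·(261.4 − 91.9P) ⇒ 91.9P(1 + 1.8) = 1.8·261.4
P = 1.8·261.4 / (91.9·2.8) = 1.8285…

1.83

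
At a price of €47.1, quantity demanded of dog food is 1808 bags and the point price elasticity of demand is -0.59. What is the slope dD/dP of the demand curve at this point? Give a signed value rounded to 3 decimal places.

-22.648

Ed = (dD/dP)·(P/D) ⇒ dD/dP = Ed·D/P = (-0.59)·1808/47.1 = -22.64798…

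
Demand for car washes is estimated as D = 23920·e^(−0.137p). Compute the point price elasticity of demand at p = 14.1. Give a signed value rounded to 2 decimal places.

-1.93

dD/dp = −0.137·D = -474.849. At p = 14.1, D = 3466.05.
Ed = (dD/dp)·(p/D) = (-474.849) × (14.1/3466.05) = -1.9317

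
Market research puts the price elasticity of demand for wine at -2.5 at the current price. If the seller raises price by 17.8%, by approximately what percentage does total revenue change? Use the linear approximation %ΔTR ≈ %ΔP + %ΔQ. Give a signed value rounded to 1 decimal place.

%ΔQ ≈ Ed × %ΔP = (-2.5) × (+17.8%) = -44.5000%
%ΔTR ≈ %ΔP + %ΔQ = (+17.8%) + (-44.5000%) = -26.7000%

-26.7%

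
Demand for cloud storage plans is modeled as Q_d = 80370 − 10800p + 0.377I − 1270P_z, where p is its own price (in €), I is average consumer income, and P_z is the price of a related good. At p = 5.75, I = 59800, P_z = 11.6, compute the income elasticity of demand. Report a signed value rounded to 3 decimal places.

0.864

At the given values, Q_d = 80370 − 10800(5.75) + 0.377(59800) − 1270(11.6) = 26082.6.
∂Q_d/∂I = 0.377.
E = (0.377) × (59800/26082.6) = 0.86435…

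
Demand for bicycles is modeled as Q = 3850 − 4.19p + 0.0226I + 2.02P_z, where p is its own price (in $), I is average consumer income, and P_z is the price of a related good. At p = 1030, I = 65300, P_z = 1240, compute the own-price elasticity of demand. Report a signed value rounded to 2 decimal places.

-1.23

At the given values, Q = 3850 − 4.19(1030) + 0.0226(65300) + 2.02(1240) = 3514.88.
∂Q/∂p = −4.19.
E = (-4.19) × (1030/3514.88) = -1.2278…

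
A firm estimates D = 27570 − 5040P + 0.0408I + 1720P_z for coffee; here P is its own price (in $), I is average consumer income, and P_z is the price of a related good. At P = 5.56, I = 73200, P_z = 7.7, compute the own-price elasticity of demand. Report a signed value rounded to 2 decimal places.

-1.78

At the given values, D = 27570 − 5040(5.56) + 0.0408(73200) + 1720(7.7) = 15778.16.
∂D/∂P = −5040.
E = (-5040) × (5.56/15778.16) = -1.7760…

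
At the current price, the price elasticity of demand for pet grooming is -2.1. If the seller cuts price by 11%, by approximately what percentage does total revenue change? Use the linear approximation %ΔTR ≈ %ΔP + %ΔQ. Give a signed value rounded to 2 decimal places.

+12.10%

%ΔQ ≈ Ed × %ΔP = (-2.1) × (-11%) = +23.1000%
%ΔTR ≈ %ΔP + %ΔQ = (-11%) + (+23.1000%) = +12.1000%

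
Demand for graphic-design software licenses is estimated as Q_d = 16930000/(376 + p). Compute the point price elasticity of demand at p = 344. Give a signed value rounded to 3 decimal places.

-0.478

dQ_d/dp = −16930000/(376 + p)² = -32.6582. At p = 344, Q_d = 23513.9.
Ed = (dQ_d/dp)·(p/Q_d) = (-32.6582) × (344/23513.9) = -0.47777…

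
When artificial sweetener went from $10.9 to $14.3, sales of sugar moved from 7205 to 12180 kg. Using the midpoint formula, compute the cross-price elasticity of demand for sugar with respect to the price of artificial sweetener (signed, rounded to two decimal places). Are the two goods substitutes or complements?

1.90; substitutes

%ΔQ_{sugar} = (12180 − 7205)/avg = 4975/9692.5 = 0.513283…
%ΔP_{artificial sweetener} = (14.3 − 10.9)/avg = 3.4/12.6 = 0.269841…
E_cross = (4975/9692.5) / (3.4/12.6) = 1.9021…
E_cross > 0 ⇒ the goods are substitutes.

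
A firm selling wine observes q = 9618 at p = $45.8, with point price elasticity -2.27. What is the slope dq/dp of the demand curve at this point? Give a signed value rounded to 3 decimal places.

-476.700

Ed = (dq/dp)·(p/q) ⇒ dq/dp = Ed·q/p = (-2.27)·9618/45.8 = -476.7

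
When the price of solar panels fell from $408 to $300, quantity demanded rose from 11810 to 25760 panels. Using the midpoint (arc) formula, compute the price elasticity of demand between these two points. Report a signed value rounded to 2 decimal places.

-2.43

%ΔQ = (25760 − 11810) / [(11810 + 25760)/2] = 13950/18785 = 0.742613…
%ΔP = (300 − 408) / [(408 + 300)/2] = -108/354 = -0.305084…
Arc Ed = %ΔQ / %ΔP = (13950/18785) / (-108/354) = -2.4341…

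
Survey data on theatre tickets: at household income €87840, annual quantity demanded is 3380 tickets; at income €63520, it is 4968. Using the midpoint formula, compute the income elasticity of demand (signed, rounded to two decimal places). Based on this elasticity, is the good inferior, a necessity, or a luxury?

%ΔQ = (4968 − 3380)/[( 3380 + 4968)/2] = 1588/4174 = 0.380450…
%ΔIncome = (63520 − 87840)/[( 87840 + 63520)/2] = -24320/75680 = -0.321353…
E_income = (1588/4174) / (-24320/75680) = -1.1839…
E_income < 0 ⇒ inferior good.

-1.18; inferior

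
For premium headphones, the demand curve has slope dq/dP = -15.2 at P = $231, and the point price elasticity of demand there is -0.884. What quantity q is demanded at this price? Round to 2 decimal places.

Ed = (dq/dP)·(P/q) ⇒ q = (dq/dP)·P/Ed = (-15.2)·231/(-0.884) = 3971.9457…

3971.95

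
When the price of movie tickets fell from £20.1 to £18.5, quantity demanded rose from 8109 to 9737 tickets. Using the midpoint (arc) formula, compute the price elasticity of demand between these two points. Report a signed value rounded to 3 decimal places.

-2.201

%ΔQ = (9737 − 8109) / [(8109 + 9737)/2] = 1628/8923 = 0.182449…
%ΔP = (18.5 − 20.1) / [(20.1 + 18.5)/2] = -1.6/19.3 = -0.082901…
Arc Ed = %ΔQ / %ΔP = (1628/8923) / (-1.6/19.3) = -2.20080…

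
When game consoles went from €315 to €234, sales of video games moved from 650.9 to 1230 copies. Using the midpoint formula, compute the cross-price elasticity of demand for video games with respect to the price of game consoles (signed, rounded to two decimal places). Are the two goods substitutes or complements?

%ΔQ_{video games} = (1230 − 650.9)/avg = 579.1/940.45 = 0.615769…
%ΔP_{game consoles} = (234 − 315)/avg = -81/274.5 = -0.295081…
E_cross = (579.1/940.45) / (-81/274.5) = -2.0867…
E_cross < 0 ⇒ the goods are complements.

-2.09; complements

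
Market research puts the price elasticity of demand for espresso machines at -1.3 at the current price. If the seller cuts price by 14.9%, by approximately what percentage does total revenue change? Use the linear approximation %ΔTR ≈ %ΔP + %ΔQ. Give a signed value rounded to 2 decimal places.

%ΔQ ≈ Ed × %ΔP = (-1.3) × (-14.9%) = +19.3700%
%ΔTR ≈ %ΔP + %ΔQ = (-14.9%) + (+19.3700%) = +4.4700%

+4.47%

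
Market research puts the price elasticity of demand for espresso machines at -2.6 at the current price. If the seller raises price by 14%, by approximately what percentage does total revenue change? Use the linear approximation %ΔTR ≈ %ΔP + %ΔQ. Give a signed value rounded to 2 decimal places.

-22.40%

%ΔQ ≈ Ed × %ΔP = (-2.6) × (+14%) = -36.4000%
%ΔTR ≈ %ΔP + %ΔQ = (+14%) + (-36.4000%) = -22.4000%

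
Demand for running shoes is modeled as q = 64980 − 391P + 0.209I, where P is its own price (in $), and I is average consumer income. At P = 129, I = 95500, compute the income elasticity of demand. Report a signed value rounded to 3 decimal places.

0.579

At the given values, q = 64980 − 391(129) + 0.209(95500) = 34500.5.
∂q/∂I = 0.209.
E = (0.209) × (95500/34500.5) = 0.57852…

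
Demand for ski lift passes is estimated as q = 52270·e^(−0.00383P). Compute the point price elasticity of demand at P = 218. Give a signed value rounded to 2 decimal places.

dq/dP = −0.00383·q = -86.8643. At P = 218, q = 22680.
Ed = (dq/dP)·(P/q) = (-86.8643) × (218/22680) = -0.8349…

-0.83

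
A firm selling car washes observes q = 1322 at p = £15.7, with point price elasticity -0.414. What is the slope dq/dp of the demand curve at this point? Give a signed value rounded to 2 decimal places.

Ed = (dq/dp)·(p/q) ⇒ dq/dp = Ed·q/p = (-0.414)·1322/15.7 = -34.8603…

-34.86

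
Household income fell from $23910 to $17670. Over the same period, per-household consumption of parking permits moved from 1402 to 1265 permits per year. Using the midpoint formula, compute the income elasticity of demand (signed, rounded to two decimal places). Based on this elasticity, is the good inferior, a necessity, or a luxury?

%ΔQ = (1265 − 1402)/[( 1402 + 1265)/2] = -137/1333.5 = -0.102737…
%ΔIncome = (17670 − 23910)/[( 23910 + 17670)/2] = -6240/20790 = -0.300144…
E_income = (-137/1333.5) / (-6240/20790) = 0.3422…
0 < E_income < 1 ⇒ normal good, necessity.

0.34; necessity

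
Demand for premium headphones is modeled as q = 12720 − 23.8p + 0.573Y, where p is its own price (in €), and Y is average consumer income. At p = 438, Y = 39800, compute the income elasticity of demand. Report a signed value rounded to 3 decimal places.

0.909

At the given values, q = 12720 − 23.8(438) + 0.573(39800) = 25101.
∂q/∂Y = 0.573.
E = (0.573) × (39800/25101) = 0.90854…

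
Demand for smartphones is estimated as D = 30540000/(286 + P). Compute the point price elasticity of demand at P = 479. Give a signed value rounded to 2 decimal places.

-0.63

dD/dP = −30540000/(286 + P)² = -52.1851. At P = 479, D = 39921.6.
Ed = (dD/dP)·(P/D) = (-52.1851) × (479/39921.6) = -0.6261…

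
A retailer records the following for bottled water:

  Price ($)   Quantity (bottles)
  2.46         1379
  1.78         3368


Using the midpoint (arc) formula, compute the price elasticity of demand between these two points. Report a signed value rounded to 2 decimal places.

%ΔQ = (3368 − 1379) / [(1379 + 3368)/2] = 1989/2373.5 = 0.838002…
%ΔP = (1.78 − 2.46) / [(2.46 + 1.78)/2] = -0.68/2.12 = -0.320754…
Arc Ed = %ΔQ / %ΔP = (1989/2373.5) / (-0.68/2.12) = -2.6125…

-2.61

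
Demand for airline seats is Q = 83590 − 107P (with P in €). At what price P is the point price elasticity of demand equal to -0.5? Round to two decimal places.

260.40

Ed = −107P/(83590 − 107P). Set this equal to -0.5:
107P = 0.5·(83590 − 107P) ⇒ 107P(1 + 0.5) = 0.5·83590
P = 0.5·83590 / (107·1.5) = 260.4049…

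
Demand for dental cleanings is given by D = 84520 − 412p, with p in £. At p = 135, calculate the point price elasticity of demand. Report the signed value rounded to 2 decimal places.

-1.92

dD/dp = −412. At p = 135, D = 84520 − 412(135) = 28900.
Ed = (dD/dp)·(p/D) = −412 × (135/28900) = -1.9245…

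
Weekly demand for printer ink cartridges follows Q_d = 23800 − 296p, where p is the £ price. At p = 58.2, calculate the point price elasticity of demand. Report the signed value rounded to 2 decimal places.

-2.62

dQ_d/dp = −296. At p = 58.2, Q_d = 23800 − 296(58.2) = 6572.8.
Ed = (dQ_d/dp)·(p/Q_d) = −296 × (58.2/6572.8) = -2.6209…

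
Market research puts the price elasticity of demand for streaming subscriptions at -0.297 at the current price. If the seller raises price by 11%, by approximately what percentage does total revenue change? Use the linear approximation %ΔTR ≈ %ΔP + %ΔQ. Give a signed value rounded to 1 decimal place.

+7.7%

%ΔQ ≈ Ed × %ΔP = (-0.297) × (+11%) = -3.2670%
%ΔTR ≈ %ΔP + %ΔQ = (+11%) + (-3.2670%) = +7.7330%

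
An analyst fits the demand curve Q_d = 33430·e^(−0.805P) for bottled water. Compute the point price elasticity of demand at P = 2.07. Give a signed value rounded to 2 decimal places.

dQ_d/dP = −0.805·Q_d = -5084.47. At P = 2.07, Q_d = 6316.11.
Ed = (dQ_d/dP)·(P/Q_d) = (-5084.47) × (2.07/6316.11) = -1.6663…

-1.67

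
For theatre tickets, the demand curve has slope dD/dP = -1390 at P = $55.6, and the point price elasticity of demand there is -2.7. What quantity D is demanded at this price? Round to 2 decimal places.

Ed = (dD/dP)·(P/D) ⇒ D = (dD/dP)·P/Ed = (-1390)·55.6/(-2.7) = 28623.7037…

28623.70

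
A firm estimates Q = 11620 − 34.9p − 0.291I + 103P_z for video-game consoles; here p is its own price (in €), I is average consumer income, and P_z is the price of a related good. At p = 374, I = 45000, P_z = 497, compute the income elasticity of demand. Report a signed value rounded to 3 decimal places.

-0.357

At the given values, Q = 11620 − 34.9(374) − 0.291(45000) + 103(497) = 36663.4.
∂Q/∂I = -0.291.
E = (-0.291) × (45000/36663.4) = -0.35716…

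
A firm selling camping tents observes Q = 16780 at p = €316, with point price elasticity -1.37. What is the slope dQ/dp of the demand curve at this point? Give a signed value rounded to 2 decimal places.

-72.75

Ed = (dQ/dp)·(p/Q) ⇒ dQ/dp = Ed·Q/p = (-1.37)·16780/316 = -72.7487…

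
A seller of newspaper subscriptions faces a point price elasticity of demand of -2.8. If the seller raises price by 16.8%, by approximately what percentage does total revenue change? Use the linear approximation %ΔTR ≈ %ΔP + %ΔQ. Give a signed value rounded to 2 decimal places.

%ΔQ ≈ Ed × %ΔP = (-2.8) × (+16.8%) = -47.0400%
%ΔTR ≈ %ΔP + %ΔQ = (+16.8%) + (-47.0400%) = -30.2400%

-30.24%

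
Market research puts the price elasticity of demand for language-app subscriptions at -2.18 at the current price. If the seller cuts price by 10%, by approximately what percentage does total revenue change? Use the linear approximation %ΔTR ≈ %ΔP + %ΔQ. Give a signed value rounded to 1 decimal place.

%ΔQ ≈ Ed × %ΔP = (-2.18) × (-10%) = +21.8000%
%ΔTR ≈ %ΔP + %ΔQ = (-10%) + (+21.8000%) = +11.8000%

+11.8%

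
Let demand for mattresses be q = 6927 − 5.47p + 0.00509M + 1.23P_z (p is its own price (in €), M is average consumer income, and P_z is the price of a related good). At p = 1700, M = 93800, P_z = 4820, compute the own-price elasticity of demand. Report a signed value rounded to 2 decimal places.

-2.31

At the given values, q = 6927 − 5.47(1700) + 0.00509(93800) + 1.23(4820) = 4034.042.
∂q/∂p = −5.47.
E = (-5.47) × (1700/4034.042) = -2.3051…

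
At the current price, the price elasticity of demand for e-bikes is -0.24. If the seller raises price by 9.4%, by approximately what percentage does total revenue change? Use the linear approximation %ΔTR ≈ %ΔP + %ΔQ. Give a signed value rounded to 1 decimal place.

%ΔQ ≈ Ed × %ΔP = (-0.24) × (+9.4%) = -2.2560%
%ΔTR ≈ %ΔP + %ΔQ = (+9.4%) + (-2.2560%) = +7.1440%

+7.1%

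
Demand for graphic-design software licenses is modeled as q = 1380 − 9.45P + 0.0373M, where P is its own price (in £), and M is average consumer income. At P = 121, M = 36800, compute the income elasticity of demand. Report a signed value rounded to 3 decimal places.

0.853

At the given values, q = 1380 − 9.45(121) + 0.0373(36800) = 1609.19.
∂q/∂M = 0.0373.
E = (0.0373) × (36800/1609.19) = 0.85300…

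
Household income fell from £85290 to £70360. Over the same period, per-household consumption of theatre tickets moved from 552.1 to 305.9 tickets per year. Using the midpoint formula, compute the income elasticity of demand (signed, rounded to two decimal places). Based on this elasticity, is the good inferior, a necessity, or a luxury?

2.99; luxury

%ΔQ = (305.9 − 552.1)/[( 552.1 + 305.9)/2] = -246.2/429 = -0.573892…
%ΔIncome = (70360 − 85290)/[( 85290 + 70360)/2] = -14930/77825 = -0.191840…
E_income = (-246.2/429) / (-14930/77825) = 2.9915…
E_income > 1 ⇒ normal good, luxury.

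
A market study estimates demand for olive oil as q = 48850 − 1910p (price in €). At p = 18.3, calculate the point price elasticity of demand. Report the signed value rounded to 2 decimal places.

-2.52

dq/dp = −1910. At p = 18.3, q = 48850 − 1910(18.3) = 13897.
Ed = (dq/dp)·(p/q) = −1910 × (18.3/13897) = -2.5151…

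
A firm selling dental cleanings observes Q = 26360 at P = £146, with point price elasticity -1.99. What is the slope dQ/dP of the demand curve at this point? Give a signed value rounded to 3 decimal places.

-359.290

Ed = (dQ/dP)·(P/Q) ⇒ dQ/dP = Ed·Q/P = (-1.99)·26360/146 = -359.29041…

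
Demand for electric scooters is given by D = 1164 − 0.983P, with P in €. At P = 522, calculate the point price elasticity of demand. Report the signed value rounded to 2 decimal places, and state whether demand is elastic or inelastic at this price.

dD/dP = −0.983. At P = 522, D = 1164 − 0.983(522) = 650.874.
Ed = (dD/dP)·(P/D) = −0.983 × (522/650.874) = -0.7883…
|Ed| = 0.79 < 1, so demand is inelastic.

-0.79; inelastic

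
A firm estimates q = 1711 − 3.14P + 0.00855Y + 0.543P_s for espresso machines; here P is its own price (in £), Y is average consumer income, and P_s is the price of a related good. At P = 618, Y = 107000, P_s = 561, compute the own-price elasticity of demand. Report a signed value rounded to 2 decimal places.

-1.96

At the given values, q = 1711 − 3.14(618) + 0.00855(107000) + 0.543(561) = 989.953.
∂q/∂P = −3.14.
E = (-3.14) × (618/989.953) = -1.9602…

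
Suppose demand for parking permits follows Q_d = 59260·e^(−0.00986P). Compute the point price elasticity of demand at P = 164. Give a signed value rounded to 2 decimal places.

-1.62

dQ_d/dP = −0.00986·Q_d = -115.976. At P = 164, Q_d = 11762.2.
Ed = (dQ_d/dP)·(P/Q_d) = (-115.976) × (164/11762.2) = -1.6170…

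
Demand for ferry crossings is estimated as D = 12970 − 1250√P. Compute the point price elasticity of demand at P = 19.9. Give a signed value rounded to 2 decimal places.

-0.38

dD/dP = −1250/(2√P) = -140.105. At P = 19.9, D = 7393.82.
Ed = (dD/dP)·(P/D) = (-140.105) × (19.9/7393.82) = -0.3770…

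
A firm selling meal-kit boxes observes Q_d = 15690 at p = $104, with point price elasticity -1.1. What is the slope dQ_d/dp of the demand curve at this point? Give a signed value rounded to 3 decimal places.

-165.952

Ed = (dQ_d/dp)·(p/Q_d) ⇒ dQ_d/dp = Ed·Q_d/p = (-1.1)·15690/104 = -165.95192…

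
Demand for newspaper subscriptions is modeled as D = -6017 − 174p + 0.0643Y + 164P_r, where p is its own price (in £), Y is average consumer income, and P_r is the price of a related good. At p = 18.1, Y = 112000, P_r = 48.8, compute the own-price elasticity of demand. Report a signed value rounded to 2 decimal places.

At the given values, D = -6017 − 174(18.1) + 0.0643(112000) + 164(48.8) = 6038.4.
∂D/∂p = −174.
E = (-174) × (18.1/6038.4) = -0.5215…

-0.52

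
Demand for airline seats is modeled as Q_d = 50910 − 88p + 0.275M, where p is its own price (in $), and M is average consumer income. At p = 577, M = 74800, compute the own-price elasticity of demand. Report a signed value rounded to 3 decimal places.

At the given values, Q_d = 50910 − 88(577) + 0.275(74800) = 20704.
∂Q_d/∂p = −88.
E = (-88) × (577/20704) = -2.45247…

-2.452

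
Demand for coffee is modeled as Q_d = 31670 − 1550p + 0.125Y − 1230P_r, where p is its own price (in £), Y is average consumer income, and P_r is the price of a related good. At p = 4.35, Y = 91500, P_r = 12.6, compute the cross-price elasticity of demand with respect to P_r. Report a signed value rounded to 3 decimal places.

At the given values, Q_d = 31670 − 1550(4.35) + 0.125(91500) − 1230(12.6) = 20867.
∂Q_d/∂P_r = -1230.
E = (-1230) × (12.6/20867) = -0.74270…

-0.743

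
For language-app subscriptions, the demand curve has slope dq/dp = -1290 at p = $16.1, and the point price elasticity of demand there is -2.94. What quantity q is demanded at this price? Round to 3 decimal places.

7064.286

Ed = (dq/dp)·(p/q) ⇒ q = (dq/dp)·p/Ed = (-1290)·16.1/(-2.94) = 7064.28571…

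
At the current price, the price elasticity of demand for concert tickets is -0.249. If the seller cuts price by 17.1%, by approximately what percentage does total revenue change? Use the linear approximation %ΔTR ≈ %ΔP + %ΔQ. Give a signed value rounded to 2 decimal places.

-12.84%

%ΔQ ≈ Ed × %ΔP = (-0.249) × (-17.1%) = +4.2579%
%ΔTR ≈ %ΔP + %ΔQ = (-17.1%) + (+4.2579%) = -12.8421%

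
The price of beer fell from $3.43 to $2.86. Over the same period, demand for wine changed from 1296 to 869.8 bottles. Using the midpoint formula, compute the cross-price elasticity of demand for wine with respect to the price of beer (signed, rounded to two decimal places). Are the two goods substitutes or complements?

2.17; substitutes

%ΔQ_{wine} = (869.8 − 1296)/avg = -426.2/1082.9 = -0.393572…
%ΔP_{beer} = (2.86 − 3.43)/avg = -0.57/3.145 = -0.181240…
E_cross = (-426.2/1082.9) / (-0.57/3.145) = 2.1715…
E_cross > 0 ⇒ the goods are substitutes.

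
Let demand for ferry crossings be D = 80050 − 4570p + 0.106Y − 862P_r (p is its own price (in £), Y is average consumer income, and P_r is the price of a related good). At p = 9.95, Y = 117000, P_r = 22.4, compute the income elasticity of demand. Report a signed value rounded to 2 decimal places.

At the given values, D = 80050 − 4570(9.95) + 0.106(117000) − 862(22.4) = 27671.7.
∂D/∂Y = 0.106.
E = (0.106) × (117000/27671.7) = 0.4481…

0.45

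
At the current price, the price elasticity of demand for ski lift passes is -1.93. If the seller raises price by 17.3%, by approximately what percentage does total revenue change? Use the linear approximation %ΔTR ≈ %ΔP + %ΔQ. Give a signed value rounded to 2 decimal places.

-16.09%

%ΔQ ≈ Ed × %ΔP = (-1.93) × (+17.3%) = -33.3890%
%ΔTR ≈ %ΔP + %ΔQ = (+17.3%) + (-33.3890%) = -16.0890%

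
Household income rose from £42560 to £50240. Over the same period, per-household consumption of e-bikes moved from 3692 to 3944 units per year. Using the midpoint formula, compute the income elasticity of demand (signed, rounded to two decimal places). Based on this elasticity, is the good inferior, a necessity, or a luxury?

%ΔQ = (3944 − 3692)/[( 3692 + 3944)/2] = 252/3818 = 0.066003…
%ΔIncome = (50240 − 42560)/[( 42560 + 50240)/2] = 7680/46400 = 0.165517…
E_income = (252/3818) / (7680/46400) = 0.3987…
0 < E_income < 1 ⇒ normal good, necessity.

0.40; necessity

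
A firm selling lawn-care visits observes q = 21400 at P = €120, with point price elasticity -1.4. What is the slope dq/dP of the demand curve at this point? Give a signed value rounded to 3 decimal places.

-249.667

Ed = (dq/dP)·(P/q) ⇒ dq/dP = Ed·q/P = (-1.4)·21400/120 = -249.66666…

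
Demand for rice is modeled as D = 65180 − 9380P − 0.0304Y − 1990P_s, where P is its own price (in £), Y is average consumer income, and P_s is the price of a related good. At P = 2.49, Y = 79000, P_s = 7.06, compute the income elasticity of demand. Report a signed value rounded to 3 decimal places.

At the given values, D = 65180 − 9380(2.49) − 0.0304(79000) − 1990(7.06) = 25372.8.
∂D/∂Y = -0.0304.
E = (-0.0304) × (79000/25372.8) = -0.09465…

-0.095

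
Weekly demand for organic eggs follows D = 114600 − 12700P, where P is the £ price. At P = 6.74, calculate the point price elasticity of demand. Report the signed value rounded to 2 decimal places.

dD/dP = −12700. At P = 6.74, D = 114600 − 12700(6.74) = 29002.
Ed = (dD/dP)·(P/D) = −12700 × (6.74/29002) = -2.9514…

-2.95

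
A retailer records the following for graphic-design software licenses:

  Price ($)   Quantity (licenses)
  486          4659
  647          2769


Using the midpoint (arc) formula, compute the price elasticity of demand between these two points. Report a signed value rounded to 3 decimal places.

%ΔQ = (2769 − 4659) / [(4659 + 2769)/2] = -1890/3714 = -0.508885…
%ΔP = (647 − 486) / [(486 + 647)/2] = 161/566.5 = 0.284201…
Arc Ed = %ΔQ / %ΔP = (-1890/3714) / (161/566.5) = -1.79058…

-1.791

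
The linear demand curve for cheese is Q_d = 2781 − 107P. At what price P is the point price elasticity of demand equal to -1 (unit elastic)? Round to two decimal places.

Ed = −107P/(2781 − 107P). Set this equal to -1:
107P = 1·(2781 − 107P) ⇒ 107P(1 + 1) = 1·2781
P = 1·2781 / (107·2) = 12.9953…

13.00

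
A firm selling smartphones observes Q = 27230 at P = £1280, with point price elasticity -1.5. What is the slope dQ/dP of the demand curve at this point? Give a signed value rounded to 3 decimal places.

-31.910

Ed = (dQ/dP)·(P/Q) ⇒ dQ/dP = Ed·Q/P = (-1.5)·27230/1280 = -31.91015…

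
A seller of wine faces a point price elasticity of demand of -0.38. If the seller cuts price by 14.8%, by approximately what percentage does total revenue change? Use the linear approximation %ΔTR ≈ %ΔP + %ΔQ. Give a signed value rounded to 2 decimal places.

-9.18%

%ΔQ ≈ Ed × %ΔP = (-0.38) × (-14.8%) = +5.6240%
%ΔTR ≈ %ΔP + %ΔQ = (-14.8%) + (+5.6240%) = -9.1760%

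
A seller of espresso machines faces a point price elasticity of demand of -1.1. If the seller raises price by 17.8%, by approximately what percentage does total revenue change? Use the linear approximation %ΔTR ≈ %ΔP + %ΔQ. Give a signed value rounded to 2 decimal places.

-1.78%

%ΔQ ≈ Ed × %ΔP = (-1.1) × (+17.8%) = -19.5800%
%ΔTR ≈ %ΔP + %ΔQ = (+17.8%) + (-19.5800%) = -1.7800%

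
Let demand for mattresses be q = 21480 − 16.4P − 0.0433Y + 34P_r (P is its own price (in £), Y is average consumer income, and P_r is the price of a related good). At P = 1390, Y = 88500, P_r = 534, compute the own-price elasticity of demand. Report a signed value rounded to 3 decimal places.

-1.752

At the given values, q = 21480 − 16.4(1390) − 0.0433(88500) + 34(534) = 13007.95.
∂q/∂P = −16.4.
E = (-16.4) × (1390/13007.95) = -1.75246…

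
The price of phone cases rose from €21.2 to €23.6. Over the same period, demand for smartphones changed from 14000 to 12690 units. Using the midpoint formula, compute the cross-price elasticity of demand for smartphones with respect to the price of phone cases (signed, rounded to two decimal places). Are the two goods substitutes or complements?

%ΔQ_{smartphones} = (12690 − 14000)/avg = -1310/13345 = -0.098164…
%ΔP_{phone cases} = (23.6 − 21.2)/avg = 2.4/22.4 = 0.107142…
E_cross = (-1310/13345) / (2.4/22.4) = -0.9161…
E_cross < 0 ⇒ the goods are complements.

-0.92; complements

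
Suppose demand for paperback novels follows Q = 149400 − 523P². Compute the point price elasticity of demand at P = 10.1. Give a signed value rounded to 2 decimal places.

-1.11

dQ/dP = −2·523·P = -10564.6. At P = 10.1, Q = 96048.77.
Ed = (dQ/dP)·(P/Q) = (-10564.6) × (10.1/96048.77) = -1.1109…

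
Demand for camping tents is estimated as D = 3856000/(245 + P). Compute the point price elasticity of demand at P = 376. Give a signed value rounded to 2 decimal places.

-0.61

dD/dP = −3856000/(245 + P)² = -9.99894. At P = 376, D = 6209.34.
Ed = (dD/dP)·(P/D) = (-9.99894) × (376/6209.34) = -0.6054…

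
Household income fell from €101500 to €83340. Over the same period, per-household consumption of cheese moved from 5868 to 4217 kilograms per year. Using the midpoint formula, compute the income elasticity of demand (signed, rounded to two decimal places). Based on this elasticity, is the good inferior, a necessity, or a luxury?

1.67; luxury

%ΔQ = (4217 − 5868)/[( 5868 + 4217)/2] = -1651/5042.5 = -0.327416…
%ΔIncome = (83340 − 101500)/[( 101500 + 83340)/2] = -18160/92420 = -0.196494…
E_income = (-1651/5042.5) / (-18160/92420) = 1.6662…
E_income > 1 ⇒ normal good, luxury.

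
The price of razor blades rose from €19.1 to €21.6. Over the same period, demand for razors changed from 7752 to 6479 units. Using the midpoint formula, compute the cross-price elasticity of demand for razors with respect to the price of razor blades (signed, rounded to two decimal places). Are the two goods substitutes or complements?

-1.46; complements

%ΔQ_{razors} = (6479 − 7752)/avg = -1273/7115.5 = -0.178905…
%ΔP_{razor blades} = (21.6 − 19.1)/avg = 2.5/20.35 = 0.122850…
E_cross = (-1273/7115.5) / (2.5/20.35) = -1.4562…
E_cross < 0 ⇒ the goods are complements.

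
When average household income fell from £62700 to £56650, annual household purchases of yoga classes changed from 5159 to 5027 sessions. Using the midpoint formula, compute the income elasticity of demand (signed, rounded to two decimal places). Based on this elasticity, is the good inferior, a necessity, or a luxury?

%ΔQ = (5027 − 5159)/[( 5159 + 5027)/2] = -132/5093 = -0.025917…
%ΔIncome = (56650 − 62700)/[( 62700 + 56650)/2] = -6050/59675 = -0.101382…
E_income = (-132/5093) / (-6050/59675) = 0.2556…
0 < E_income < 1 ⇒ normal good, necessity.

0.26; necessity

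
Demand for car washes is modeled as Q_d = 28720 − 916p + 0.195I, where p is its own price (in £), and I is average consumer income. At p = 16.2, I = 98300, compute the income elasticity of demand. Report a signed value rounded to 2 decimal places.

At the given values, Q_d = 28720 − 916(16.2) + 0.195(98300) = 33049.3.
∂Q_d/∂I = 0.195.
E = (0.195) × (98300/33049.3) = 0.5799…

0.58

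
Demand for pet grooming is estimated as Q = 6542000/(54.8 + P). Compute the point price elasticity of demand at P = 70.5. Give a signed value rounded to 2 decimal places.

-0.56

dQ/dP = −6542000/(54.8 + P)² = -416.686. At P = 70.5, Q = 52210.7.
Ed = (dQ/dP)·(P/Q) = (-416.686) × (70.5/52210.7) = -0.5626…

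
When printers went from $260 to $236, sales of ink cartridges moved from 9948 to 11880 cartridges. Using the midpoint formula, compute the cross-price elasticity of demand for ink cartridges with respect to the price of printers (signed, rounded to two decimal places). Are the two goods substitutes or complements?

%ΔQ_{ink cartridges} = (11880 − 9948)/avg = 1932/10914 = 0.177020…
%ΔP_{printers} = (236 − 260)/avg = -24/248 = -0.096774…
E_cross = (1932/10914) / (-24/248) = -1.8292…
E_cross < 0 ⇒ the goods are complements.

-1.83; complements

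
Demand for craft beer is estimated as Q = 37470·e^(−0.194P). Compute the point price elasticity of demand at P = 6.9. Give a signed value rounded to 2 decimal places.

dQ/dP = −0.194·Q = -1906.07. At P = 6.9, Q = 9825.1.
Ed = (dQ/dP)·(P/Q) = (-1906.07) × (6.9/9825.1) = -1.3386

-1.34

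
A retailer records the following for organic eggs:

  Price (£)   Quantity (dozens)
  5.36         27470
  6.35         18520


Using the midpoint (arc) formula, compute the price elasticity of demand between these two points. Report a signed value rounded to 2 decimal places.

-2.30

%ΔQ = (18520 − 27470) / [(27470 + 18520)/2] = -8950/22995 = -0.389215…
%ΔP = (6.35 − 5.36) / [(5.36 + 6.35)/2] = 0.99/5.855 = 0.169086…
Arc Ed = %ΔQ / %ΔP = (-8950/22995) / (0.99/5.855) = -2.3018…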